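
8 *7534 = 60272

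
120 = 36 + 84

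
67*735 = 49245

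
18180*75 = 1363500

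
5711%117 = 95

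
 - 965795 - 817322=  - 1783117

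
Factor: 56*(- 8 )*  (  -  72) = 32256= 2^9*3^2 * 7^1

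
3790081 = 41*92441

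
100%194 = 100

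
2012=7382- 5370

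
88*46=4048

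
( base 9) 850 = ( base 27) PI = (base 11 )580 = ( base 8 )1265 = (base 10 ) 693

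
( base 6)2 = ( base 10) 2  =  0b10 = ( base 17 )2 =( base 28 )2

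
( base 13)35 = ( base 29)1F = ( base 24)1k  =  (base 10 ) 44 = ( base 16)2C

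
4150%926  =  446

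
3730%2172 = 1558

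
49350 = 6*8225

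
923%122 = 69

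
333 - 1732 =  - 1399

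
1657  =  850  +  807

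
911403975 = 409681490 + 501722485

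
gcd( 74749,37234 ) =1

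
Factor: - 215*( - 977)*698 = 2^1 * 5^1*43^1*349^1*977^1=146618390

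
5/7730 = 1/1546= 0.00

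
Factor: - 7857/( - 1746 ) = 2^( - 1)*3^2 = 9/2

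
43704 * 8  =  349632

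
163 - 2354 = - 2191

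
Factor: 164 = 2^2*41^1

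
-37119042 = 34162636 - 71281678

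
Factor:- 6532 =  - 2^2*23^1*71^1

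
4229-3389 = 840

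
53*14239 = 754667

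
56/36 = 14/9 =1.56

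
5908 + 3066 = 8974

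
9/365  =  9/365 = 0.02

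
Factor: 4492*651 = 2924292 = 2^2*3^1 *7^1 * 31^1*1123^1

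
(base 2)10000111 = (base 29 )4J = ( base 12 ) B3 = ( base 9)160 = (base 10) 135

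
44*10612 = 466928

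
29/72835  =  29/72835 = 0.00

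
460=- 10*(  -  46)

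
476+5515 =5991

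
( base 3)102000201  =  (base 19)1351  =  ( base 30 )8RS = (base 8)17546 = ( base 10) 8038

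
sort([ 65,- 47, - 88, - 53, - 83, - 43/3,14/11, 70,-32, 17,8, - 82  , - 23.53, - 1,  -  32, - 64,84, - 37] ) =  [ - 88, -83, - 82,  -  64,-53, - 47, - 37,  -  32,- 32, - 23.53 , - 43/3, - 1, 14/11, 8,17,65, 70,84 ] 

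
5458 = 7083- 1625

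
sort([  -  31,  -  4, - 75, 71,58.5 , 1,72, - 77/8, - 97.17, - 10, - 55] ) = [ - 97.17, - 75,-55, - 31,-10, - 77/8, - 4,  1,  58.5,71,72 ] 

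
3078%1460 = 158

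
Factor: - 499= -499^1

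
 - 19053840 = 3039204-22093044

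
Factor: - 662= - 2^1*331^1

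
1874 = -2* ( - 937)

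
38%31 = 7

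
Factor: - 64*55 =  - 3520 = - 2^6 * 5^1*11^1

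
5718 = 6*953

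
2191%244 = 239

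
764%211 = 131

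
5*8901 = 44505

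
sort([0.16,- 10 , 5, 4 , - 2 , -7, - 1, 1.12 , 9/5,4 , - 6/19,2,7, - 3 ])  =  [ - 10, - 7, - 3,  -  2,-1 , - 6/19,0.16 , 1.12, 9/5, 2,4, 4  ,  5, 7 ] 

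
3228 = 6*538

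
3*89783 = 269349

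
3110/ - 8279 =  - 1 + 5169/8279= -0.38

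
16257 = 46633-30376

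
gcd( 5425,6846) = 7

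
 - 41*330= - 13530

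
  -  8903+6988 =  - 1915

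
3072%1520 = 32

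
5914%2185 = 1544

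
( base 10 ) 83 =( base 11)76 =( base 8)123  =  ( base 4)1103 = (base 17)4F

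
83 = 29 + 54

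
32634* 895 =29207430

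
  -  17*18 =- 306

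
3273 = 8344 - 5071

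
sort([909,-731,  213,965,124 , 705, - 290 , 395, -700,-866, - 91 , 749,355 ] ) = [- 866,-731, - 700  ,-290,-91, 124,213,355,395, 705,749,909, 965 ] 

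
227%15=2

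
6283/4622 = 6283/4622 = 1.36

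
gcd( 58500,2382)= 6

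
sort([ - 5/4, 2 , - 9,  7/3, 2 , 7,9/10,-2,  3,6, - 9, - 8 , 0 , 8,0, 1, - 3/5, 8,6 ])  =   [ - 9 , - 9, - 8, - 2,  -  5/4, - 3/5,  0,  0, 9/10,1, 2,2, 7/3,3,6, 6,7, 8, 8]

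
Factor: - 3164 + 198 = -2^1*1483^1 = - 2966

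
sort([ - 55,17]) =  [ - 55,  17]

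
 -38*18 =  - 684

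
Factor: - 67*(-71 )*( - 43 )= - 43^1*67^1 * 71^1 = -204551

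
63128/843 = 63128/843  =  74.88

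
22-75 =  -53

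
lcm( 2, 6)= 6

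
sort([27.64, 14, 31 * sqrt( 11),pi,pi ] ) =[ pi,  pi,14,27.64 , 31*sqrt( 11 ) ] 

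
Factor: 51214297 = 1193^1*42929^1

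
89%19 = 13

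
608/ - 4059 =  - 608/4059 = - 0.15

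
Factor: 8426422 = 2^1*71^1*59341^1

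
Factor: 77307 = 3^1*73^1*353^1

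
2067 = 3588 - 1521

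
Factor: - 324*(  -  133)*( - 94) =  - 4050648=-  2^3*3^4*7^1*19^1*47^1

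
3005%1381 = 243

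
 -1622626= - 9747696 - - 8125070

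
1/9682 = 1/9682 = 0.00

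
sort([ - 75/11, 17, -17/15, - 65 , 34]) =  [-65, - 75/11  , -17/15,17, 34 ] 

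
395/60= 6 + 7/12 = 6.58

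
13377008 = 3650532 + 9726476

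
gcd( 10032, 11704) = 1672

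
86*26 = 2236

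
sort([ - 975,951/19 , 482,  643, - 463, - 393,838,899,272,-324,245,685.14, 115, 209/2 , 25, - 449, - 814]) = [ - 975, - 814, - 463, - 449, - 393,-324,25,  951/19,  209/2,115,245,272, 482, 643, 685.14,838,899 ] 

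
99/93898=99/93898= 0.00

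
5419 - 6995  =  -1576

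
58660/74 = 792 + 26/37 = 792.70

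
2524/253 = 9+247/253 = 9.98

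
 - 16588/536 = - 31 + 7/134 = -30.95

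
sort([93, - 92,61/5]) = [ - 92,61/5, 93 ]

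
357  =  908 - 551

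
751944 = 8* 93993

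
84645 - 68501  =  16144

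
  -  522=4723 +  - 5245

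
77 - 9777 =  - 9700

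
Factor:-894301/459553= - 19^ ( - 3) * 67^ ( - 1 )*894301^1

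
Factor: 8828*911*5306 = 42672486248=2^3* 7^1 *379^1*911^1 *2207^1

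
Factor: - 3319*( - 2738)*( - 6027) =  - 54769892394 = - 2^1*3^1*7^2*37^2*41^1*3319^1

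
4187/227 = 4187/227  =  18.44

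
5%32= 5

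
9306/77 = 846/7 = 120.86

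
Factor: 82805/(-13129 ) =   -  5^1*19^(-1)*691^ ( - 1)*16561^1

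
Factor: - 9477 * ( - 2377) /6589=22526829/6589  =  3^6*11^( - 1 )*13^1*599^(  -  1)*2377^1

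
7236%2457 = 2322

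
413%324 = 89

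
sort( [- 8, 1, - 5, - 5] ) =[ - 8, - 5,-5, 1 ] 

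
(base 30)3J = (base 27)41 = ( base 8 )155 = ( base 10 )109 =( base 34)37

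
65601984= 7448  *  8808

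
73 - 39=34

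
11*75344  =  828784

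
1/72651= 1/72651= 0.00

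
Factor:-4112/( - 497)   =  2^4*7^( - 1)*71^( - 1 )*257^1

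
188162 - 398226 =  - 210064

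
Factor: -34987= - 59^1*593^1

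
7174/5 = 7174/5 = 1434.80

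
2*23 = 46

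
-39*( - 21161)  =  825279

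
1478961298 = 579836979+899124319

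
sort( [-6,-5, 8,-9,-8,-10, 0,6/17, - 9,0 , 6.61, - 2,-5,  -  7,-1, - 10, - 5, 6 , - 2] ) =[ - 10, - 10,-9,-9,-8, - 7, - 6 , - 5, - 5, - 5, - 2, - 2, - 1,0, 0, 6/17,6,6.61,  8] 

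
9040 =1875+7165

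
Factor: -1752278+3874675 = 2122397 = 233^1*9109^1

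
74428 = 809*92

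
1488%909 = 579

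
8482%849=841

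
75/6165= 5/411=0.01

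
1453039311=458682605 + 994356706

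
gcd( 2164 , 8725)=1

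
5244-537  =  4707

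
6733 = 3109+3624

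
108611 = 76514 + 32097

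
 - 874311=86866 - 961177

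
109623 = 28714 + 80909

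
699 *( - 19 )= - 13281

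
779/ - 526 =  - 779/526 = -1.48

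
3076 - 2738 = 338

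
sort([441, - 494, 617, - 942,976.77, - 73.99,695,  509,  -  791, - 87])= [ - 942, - 791,  -  494, - 87, - 73.99,441,509,617,695, 976.77]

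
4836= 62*78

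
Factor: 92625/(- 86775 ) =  - 95/89 = - 5^1*19^1*89^( - 1 ) 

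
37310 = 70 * 533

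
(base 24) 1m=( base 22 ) 22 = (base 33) 1d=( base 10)46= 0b101110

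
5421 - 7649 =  - 2228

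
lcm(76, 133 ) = 532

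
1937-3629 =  - 1692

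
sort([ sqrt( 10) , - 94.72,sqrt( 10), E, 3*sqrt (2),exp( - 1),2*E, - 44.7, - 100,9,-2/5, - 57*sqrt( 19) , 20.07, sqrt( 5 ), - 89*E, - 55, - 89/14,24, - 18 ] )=[ - 57*sqrt ( 19 ), - 89*E , - 100, - 94.72, - 55,-44.7, - 18, - 89/14 , - 2/5 , exp(-1 ),sqrt( 5), E,sqrt( 10), sqrt(10), 3 * sqrt( 2),2*E, 9, 20.07 , 24 ] 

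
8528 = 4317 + 4211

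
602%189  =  35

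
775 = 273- - 502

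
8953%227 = 100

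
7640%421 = 62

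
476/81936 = 119/20484 = 0.01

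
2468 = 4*617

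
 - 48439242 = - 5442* 8901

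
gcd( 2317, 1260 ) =7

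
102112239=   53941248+48170991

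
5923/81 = 73 + 10/81 = 73.12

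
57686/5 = 57686/5 = 11537.20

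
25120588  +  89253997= 114374585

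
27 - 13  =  14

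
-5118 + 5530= 412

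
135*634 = 85590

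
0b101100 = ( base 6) 112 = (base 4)230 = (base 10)44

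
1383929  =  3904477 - 2520548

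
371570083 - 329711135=41858948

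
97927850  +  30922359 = 128850209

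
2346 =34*69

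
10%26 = 10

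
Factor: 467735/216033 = 3^( - 1 )*5^1*107^( - 1)*139^1 = 695/321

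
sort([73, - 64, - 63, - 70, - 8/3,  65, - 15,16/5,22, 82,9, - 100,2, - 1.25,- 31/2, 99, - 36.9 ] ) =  [ - 100, - 70, - 64, - 63, - 36.9, - 31/2, - 15, - 8/3, - 1.25,  2,  16/5 , 9,22,65 , 73, 82, 99]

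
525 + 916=1441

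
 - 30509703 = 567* ( - 53809)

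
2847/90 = 31 + 19/30 = 31.63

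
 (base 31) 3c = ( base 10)105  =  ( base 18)5f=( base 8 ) 151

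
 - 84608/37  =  -2287 + 11/37 = - 2286.70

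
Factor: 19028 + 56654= 75682 = 2^1*79^1 * 479^1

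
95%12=11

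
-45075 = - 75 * 601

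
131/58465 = 131/58465 = 0.00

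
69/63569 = 69/63569 = 0.00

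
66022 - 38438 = 27584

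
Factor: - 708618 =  - 2^1*3^1*89^1*1327^1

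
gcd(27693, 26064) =1629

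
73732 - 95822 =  -22090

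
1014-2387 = -1373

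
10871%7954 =2917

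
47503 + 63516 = 111019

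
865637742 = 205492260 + 660145482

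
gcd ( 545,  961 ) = 1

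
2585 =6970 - 4385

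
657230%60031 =56920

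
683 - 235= 448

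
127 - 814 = -687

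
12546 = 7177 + 5369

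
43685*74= 3232690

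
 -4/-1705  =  4/1705 = 0.00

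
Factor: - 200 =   -  2^3*5^2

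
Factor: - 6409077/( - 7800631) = 3^1*191^( - 1)*40841^( - 1)*2136359^1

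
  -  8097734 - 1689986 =-9787720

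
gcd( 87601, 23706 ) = 1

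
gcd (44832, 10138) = 2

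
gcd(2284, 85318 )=2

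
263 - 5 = 258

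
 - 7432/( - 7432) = 1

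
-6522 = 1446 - 7968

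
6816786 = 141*48346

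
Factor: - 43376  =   - 2^4*2711^1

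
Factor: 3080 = 2^3*5^1*7^1*11^1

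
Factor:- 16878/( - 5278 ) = 291/91=3^1 * 7^( - 1)*13^( - 1)*97^1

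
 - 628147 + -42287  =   - 670434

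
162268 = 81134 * 2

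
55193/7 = 7884 + 5/7 = 7884.71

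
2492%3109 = 2492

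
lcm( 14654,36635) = 73270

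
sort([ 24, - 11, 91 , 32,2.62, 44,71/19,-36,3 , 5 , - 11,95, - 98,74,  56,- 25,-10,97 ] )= [-98, - 36, - 25,-11 ,-11, - 10,2.62,3,71/19,5,  24, 32,44,  56,74  ,  91,  95,97 ]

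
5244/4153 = 5244/4153=1.26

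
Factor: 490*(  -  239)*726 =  -85021860=-2^2 * 3^1 * 5^1*  7^2 * 11^2 * 239^1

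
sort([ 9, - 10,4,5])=[ - 10, 4, 5, 9]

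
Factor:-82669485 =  - 3^1*5^1*5511299^1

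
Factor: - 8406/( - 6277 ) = 2^1 * 3^2*467^1*6277^( - 1)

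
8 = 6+2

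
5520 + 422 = 5942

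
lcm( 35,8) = 280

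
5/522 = 5/522  =  0.01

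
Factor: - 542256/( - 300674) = 312/173 = 2^3*3^1*13^1 * 173^ (-1)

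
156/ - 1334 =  - 78/667 = - 0.12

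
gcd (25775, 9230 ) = 5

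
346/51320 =173/25660=0.01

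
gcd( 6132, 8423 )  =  1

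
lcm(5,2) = 10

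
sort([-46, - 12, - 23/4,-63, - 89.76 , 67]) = [ - 89.76, - 63 , - 46, - 12, - 23/4,67 ] 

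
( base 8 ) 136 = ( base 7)163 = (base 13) 73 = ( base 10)94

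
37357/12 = 37357/12= 3113.08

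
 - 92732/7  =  -92732/7 = - 13247.43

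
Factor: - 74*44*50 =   -  162800=- 2^4*5^2*11^1*37^1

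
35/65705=7/13141 = 0.00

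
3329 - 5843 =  - 2514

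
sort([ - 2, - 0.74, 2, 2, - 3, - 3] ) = [-3,-3, - 2, - 0.74,2, 2] 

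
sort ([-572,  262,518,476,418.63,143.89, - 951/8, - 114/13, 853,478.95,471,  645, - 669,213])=[  -  669, - 572, - 951/8, - 114/13,143.89,213,  262, 418.63,471, 476,478.95,518,645 , 853]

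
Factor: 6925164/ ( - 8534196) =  - 3^( - 1 )*11^( - 1) *23^( - 1 )*937^( -1 )*577097^1=- 577097/711183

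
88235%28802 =1829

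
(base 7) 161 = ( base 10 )92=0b1011100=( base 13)71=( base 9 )112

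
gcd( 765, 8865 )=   45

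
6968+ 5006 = 11974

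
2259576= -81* ( - 27896)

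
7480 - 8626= - 1146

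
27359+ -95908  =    -  68549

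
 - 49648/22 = -24824/11   =  - 2256.73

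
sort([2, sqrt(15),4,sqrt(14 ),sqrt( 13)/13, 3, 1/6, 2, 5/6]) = [1/6,sqrt(13 ) /13, 5/6,2, 2, 3, sqrt ( 14 ),sqrt( 15 ), 4] 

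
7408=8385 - 977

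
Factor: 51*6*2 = 612  =  2^2 * 3^2 *17^1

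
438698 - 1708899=-1270201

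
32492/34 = 955 + 11/17 = 955.65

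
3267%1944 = 1323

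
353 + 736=1089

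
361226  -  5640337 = -5279111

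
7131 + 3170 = 10301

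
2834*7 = 19838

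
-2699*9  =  -24291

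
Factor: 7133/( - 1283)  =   - 7^1*1019^1*1283^(- 1) 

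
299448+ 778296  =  1077744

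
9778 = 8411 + 1367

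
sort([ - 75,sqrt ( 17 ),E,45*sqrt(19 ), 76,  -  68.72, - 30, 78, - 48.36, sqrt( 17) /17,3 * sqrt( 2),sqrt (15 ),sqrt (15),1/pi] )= [-75, - 68.72, - 48.36, - 30 , sqrt (17)/17,1/pi,E,sqrt(15) , sqrt(15), sqrt (17), 3* sqrt( 2), 76, 78, 45 * sqrt(19 ) ]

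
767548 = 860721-93173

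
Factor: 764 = 2^2*191^1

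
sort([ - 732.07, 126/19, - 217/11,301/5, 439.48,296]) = [ - 732.07 ,-217/11,126/19,301/5,296,439.48] 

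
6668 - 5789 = 879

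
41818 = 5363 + 36455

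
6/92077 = 6/92077= 0.00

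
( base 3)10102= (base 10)92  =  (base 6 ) 232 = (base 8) 134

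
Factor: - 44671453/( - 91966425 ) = 3^ (-1 )*5^ (-2 ) * 43^1*137^1*449^ (-1)*2731^( - 1 )*7583^1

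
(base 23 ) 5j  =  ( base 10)134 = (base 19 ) 71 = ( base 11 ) 112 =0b10000110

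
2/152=1/76 = 0.01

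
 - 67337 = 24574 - 91911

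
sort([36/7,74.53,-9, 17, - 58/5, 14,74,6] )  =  [ - 58/5, -9,36/7,  6 , 14,17,74,74.53]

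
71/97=71/97= 0.73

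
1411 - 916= 495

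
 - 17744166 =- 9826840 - 7917326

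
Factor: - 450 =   -  2^1*3^2*5^2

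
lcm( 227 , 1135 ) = 1135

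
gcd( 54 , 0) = 54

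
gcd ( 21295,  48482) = 1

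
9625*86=827750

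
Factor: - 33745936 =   -  2^4 * 7^1*301303^1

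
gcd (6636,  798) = 42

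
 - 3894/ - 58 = 1947/29  =  67.14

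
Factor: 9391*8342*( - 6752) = -528949802944=- 2^6*43^1*97^1*211^1*9391^1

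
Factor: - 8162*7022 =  - 57313564 = -2^2*7^1*11^1*53^1*3511^1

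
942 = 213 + 729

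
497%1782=497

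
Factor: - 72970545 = -3^1*  5^1 * 17^1*19^1*15061^1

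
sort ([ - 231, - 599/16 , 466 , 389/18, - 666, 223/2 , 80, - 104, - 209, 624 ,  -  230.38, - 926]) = [-926, - 666, - 231, - 230.38, - 209, - 104 , - 599/16,389/18 , 80, 223/2, 466,624]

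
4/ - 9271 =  -1 + 9267/9271 = - 0.00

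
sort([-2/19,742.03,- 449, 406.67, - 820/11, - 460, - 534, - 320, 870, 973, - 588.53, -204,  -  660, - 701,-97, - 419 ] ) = [ -701, - 660, - 588.53,-534, - 460, -449, - 419, - 320, - 204, - 97,-820/11, - 2/19, 406.67,742.03, 870,  973 ] 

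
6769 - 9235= - 2466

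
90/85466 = 45/42733 = 0.00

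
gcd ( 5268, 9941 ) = 1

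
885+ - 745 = 140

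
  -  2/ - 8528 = 1/4264 = 0.00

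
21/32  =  21/32 = 0.66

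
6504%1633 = 1605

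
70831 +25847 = 96678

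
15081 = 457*33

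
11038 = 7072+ 3966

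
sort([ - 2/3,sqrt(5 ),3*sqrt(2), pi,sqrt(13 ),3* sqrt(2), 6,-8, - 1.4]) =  [ - 8, - 1.4,-2/3,sqrt(5),pi,sqrt(13),3*sqrt(2),3*sqrt( 2 ),  6 ] 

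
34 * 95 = 3230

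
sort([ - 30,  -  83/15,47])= [ - 30, - 83/15,47]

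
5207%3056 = 2151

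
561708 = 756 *743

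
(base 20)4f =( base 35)2P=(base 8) 137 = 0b1011111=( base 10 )95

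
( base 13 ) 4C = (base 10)64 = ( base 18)3A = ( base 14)48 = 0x40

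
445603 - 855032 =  - 409429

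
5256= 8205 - 2949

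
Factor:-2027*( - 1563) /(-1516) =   -  3168201/1516 = - 2^( - 2)*3^1*379^ ( - 1)*521^1*2027^1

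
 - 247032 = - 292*846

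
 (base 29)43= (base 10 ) 119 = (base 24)4n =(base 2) 1110111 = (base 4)1313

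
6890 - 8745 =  - 1855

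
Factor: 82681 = 89^1*929^1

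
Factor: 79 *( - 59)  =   - 59^1*79^1 = - 4661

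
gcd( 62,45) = 1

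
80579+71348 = 151927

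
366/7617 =122/2539 = 0.05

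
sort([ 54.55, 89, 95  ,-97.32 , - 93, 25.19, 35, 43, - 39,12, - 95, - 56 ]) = [ - 97.32, - 95, - 93, - 56 ,  -  39, 12,25.19, 35,43, 54.55, 89,95]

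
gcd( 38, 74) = 2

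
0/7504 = 0= 0.00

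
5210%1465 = 815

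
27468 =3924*7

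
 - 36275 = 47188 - 83463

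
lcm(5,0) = 0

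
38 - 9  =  29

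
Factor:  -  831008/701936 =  - 51938/43871 = - 2^1 *19^(-1)* 2309^( - 1) *25969^1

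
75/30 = 5/2  =  2.50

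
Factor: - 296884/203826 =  - 922/633=- 2^1*3^( - 1)*211^( - 1)*461^1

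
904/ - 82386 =- 452/41193 = - 0.01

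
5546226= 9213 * 602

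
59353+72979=132332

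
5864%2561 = 742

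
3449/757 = 3449/757 = 4.56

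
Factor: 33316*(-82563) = -2^2*3^1*13^1*29^1*73^1 * 8329^1 = - 2750668908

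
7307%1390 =357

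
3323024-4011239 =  - 688215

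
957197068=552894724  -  -404302344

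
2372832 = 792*2996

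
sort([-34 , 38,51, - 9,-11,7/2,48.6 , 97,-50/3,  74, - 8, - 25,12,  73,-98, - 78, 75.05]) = [ - 98,  -  78,-34,-25, - 50/3, - 11,-9 ,-8 , 7/2,12, 38, 48.6, 51,73,74 , 75.05 , 97] 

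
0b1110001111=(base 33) rk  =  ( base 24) 1DN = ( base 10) 911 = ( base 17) 32A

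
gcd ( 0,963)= 963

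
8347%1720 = 1467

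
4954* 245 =1213730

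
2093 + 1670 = 3763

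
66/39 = 22/13  =  1.69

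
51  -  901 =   -  850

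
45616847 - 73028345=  - 27411498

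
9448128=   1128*8376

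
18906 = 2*9453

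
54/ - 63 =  - 6/7 =- 0.86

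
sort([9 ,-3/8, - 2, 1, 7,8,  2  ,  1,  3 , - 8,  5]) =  [ - 8 , - 2, - 3/8,1,1,  2, 3,5,7, 8, 9] 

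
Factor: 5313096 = 2^3*3^2*109^1*677^1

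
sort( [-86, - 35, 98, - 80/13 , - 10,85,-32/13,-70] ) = [ - 86 ,  -  70, - 35, - 10,- 80/13, - 32/13, 85,  98 ]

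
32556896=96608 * 337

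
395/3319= 395/3319 = 0.12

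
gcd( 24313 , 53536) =1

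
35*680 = 23800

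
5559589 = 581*9569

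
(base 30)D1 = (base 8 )607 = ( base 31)CJ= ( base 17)160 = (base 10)391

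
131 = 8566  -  8435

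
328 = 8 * 41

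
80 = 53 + 27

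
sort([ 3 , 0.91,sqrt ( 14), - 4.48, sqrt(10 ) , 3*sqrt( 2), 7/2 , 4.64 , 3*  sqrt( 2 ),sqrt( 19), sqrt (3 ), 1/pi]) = [ - 4.48,  1/pi,0.91,sqrt (3),3, sqrt (10 ), 7/2,sqrt( 14 ), 3*sqrt( 2) , 3*sqrt(2), sqrt( 19), 4.64] 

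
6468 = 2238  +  4230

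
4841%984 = 905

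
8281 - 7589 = 692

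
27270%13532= 206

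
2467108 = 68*36281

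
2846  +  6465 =9311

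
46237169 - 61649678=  - 15412509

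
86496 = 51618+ 34878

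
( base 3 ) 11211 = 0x82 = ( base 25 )55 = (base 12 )AA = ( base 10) 130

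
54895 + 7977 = 62872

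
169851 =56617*3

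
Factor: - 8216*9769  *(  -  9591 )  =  769793839464 = 2^3 * 3^1*13^1*23^1 * 79^1  *139^1 * 9769^1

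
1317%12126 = 1317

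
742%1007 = 742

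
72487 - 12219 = 60268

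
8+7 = 15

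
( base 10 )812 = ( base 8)1454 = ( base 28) 110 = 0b1100101100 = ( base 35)n7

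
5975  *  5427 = 32426325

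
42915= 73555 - 30640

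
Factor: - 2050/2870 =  - 5^1 * 7^( - 1) = -  5/7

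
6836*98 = 669928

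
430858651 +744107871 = 1174966522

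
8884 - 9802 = -918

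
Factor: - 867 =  - 3^1*17^2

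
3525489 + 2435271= 5960760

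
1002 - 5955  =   - 4953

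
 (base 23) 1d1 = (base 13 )4ba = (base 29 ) sh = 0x33d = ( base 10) 829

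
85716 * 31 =2657196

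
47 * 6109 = 287123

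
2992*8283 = 24782736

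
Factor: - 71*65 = -4615 = - 5^1  *  13^1*71^1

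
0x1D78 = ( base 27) A9B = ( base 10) 7544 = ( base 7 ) 30665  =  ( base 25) C1J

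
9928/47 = 211 + 11/47 = 211.23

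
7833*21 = 164493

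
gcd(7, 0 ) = 7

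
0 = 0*56861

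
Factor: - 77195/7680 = - 2^ (- 9)*3^( - 1) * 15439^1 = -15439/1536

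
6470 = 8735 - 2265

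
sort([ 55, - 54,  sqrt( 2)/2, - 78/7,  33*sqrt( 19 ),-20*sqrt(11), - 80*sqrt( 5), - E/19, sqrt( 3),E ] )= [ -80*sqrt( 5), - 20*sqrt( 11) ,-54, - 78/7, - E/19, sqrt ( 2) /2 , sqrt(3 ),  E,55, 33*sqrt( 19)]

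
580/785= 116/157 = 0.74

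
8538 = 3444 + 5094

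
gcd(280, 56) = 56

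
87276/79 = 87276/79 =1104.76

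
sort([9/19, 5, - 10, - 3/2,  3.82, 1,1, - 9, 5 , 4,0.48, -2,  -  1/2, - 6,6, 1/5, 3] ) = [ - 10, - 9, - 6, - 2, - 3/2, - 1/2,1/5, 9/19, 0.48, 1, 1, 3,3.82, 4,5, 5,6 ] 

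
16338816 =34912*468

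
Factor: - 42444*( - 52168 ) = 2^5 * 3^4*131^1*6521^1  =  2214218592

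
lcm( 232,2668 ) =5336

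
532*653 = 347396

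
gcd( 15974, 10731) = 49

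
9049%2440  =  1729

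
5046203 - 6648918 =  - 1602715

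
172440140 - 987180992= -814740852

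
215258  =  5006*43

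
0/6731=0=0.00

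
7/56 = 1/8 = 0.12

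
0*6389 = 0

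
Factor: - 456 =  - 2^3 * 3^1*19^1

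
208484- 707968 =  - 499484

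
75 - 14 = 61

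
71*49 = 3479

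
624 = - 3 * ( - 208)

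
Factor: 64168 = 2^3*13^1 * 617^1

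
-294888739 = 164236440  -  459125179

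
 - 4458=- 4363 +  - 95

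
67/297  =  67/297 = 0.23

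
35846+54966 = 90812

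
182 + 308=490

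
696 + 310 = 1006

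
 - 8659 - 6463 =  - 15122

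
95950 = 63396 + 32554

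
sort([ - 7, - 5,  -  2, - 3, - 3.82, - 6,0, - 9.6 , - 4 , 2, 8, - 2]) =[ -9.6,  -  7, - 6, - 5, - 4, - 3.82, - 3, - 2, - 2, 0, 2, 8]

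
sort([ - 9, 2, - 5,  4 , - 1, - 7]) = [ - 9 , - 7, - 5, - 1  ,  2,4]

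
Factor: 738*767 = 2^1*3^2 * 13^1 * 41^1*59^1 = 566046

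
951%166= 121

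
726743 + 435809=1162552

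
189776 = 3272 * 58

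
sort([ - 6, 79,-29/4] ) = [-29/4,-6, 79 ]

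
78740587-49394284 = 29346303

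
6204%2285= 1634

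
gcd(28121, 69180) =1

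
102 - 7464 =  - 7362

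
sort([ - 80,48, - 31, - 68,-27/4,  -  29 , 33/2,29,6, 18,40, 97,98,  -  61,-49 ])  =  [ -80, - 68, - 61, - 49, - 31,  -  29, - 27/4,6,33/2, 18,29,40, 48,  97,98]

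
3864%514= 266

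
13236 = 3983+9253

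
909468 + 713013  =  1622481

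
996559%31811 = 10418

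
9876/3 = 3292 = 3292.00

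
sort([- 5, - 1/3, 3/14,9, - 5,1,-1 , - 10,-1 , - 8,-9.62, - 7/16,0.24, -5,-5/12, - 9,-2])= [ - 10 , - 9.62, - 9, - 8  , - 5, - 5,- 5, - 2, - 1,-1, - 7/16, - 5/12, - 1/3 , 3/14,0.24,1,9 ] 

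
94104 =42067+52037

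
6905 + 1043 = 7948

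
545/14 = 545/14 = 38.93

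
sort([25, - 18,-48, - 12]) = [ - 48,-18 ,-12, 25 ]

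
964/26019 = 964/26019  =  0.04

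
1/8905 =1/8905= 0.00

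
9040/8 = 1130 = 1130.00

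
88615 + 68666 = 157281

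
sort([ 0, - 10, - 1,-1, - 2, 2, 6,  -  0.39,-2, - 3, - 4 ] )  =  [ - 10, -4 ,-3,  -  2,-2,-1 , - 1, - 0.39, 0, 2, 6]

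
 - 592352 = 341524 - 933876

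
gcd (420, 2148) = 12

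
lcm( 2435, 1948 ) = 9740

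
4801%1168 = 129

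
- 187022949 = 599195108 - 786218057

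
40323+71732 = 112055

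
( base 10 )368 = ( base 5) 2433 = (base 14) 1C4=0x170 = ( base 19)107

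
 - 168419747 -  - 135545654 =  - 32874093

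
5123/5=1024 + 3/5 =1024.60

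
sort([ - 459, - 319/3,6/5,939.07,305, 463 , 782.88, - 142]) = [-459 , - 142, - 319/3,6/5,305,463,782.88,939.07 ]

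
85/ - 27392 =  -  1+27307/27392=- 0.00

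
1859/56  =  1859/56 = 33.20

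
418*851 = 355718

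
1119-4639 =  - 3520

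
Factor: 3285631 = 101^1*32531^1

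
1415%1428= 1415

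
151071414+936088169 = 1087159583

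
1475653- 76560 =1399093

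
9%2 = 1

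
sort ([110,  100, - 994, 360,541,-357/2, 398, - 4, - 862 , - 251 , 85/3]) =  [ - 994, - 862, - 251,-357/2, - 4, 85/3,100 , 110,360,398, 541]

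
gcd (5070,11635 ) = 65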